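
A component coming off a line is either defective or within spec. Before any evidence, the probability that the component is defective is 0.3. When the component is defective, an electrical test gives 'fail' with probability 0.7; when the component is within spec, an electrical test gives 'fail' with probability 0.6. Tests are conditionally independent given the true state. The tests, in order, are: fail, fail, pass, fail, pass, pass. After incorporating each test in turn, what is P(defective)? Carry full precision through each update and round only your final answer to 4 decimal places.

0.2231

After 'fail': P(defective) = 0.7·0.3000 / (0.7·0.3000 + 0.6·0.7000) ≈ 0.3333
After 'fail': P(defective) = 0.7·0.3333 / (0.7·0.3333 + 0.6·0.6667) ≈ 0.3684
After 'pass': P(defective) = 0.3·0.3684 / (0.3·0.3684 + 0.4·0.6316) ≈ 0.3043
After 'fail': P(defective) = 0.7·0.3043 / (0.7·0.3043 + 0.6·0.6957) ≈ 0.3379
After 'pass': P(defective) = 0.3·0.3379 / (0.3·0.3379 + 0.4·0.6621) ≈ 0.2768
After 'pass': P(defective) = 0.3·0.2768 / (0.3·0.2768 + 0.4·0.7232) ≈ 0.2231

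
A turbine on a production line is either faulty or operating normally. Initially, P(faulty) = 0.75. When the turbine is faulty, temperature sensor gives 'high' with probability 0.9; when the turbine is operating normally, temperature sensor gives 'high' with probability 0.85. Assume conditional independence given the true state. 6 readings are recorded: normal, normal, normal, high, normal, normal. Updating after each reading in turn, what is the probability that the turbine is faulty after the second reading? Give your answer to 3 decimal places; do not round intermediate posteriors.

0.571

After 'normal': P(faulty) = 0.1·0.7500 / (0.1·0.7500 + 0.15·0.2500) ≈ 0.6667
After 'normal': P(faulty) = 0.1·0.6667 / (0.1·0.6667 + 0.15·0.3333) ≈ 0.5714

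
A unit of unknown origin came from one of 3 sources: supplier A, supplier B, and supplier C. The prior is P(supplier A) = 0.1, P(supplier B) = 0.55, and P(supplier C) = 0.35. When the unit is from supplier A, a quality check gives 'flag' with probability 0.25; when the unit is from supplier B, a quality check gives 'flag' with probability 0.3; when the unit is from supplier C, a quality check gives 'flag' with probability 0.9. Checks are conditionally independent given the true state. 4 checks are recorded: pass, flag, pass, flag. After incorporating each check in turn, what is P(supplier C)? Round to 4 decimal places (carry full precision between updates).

After 'pass': normaliser = 0.75·0.1000 + 0.7·0.5500 + 0.1·0.3500; P(supplier A) ≈ 0.1515, P(supplier B) ≈ 0.7778, P(supplier C) ≈ 0.0707
After 'flag': normaliser = 0.25·0.1515 + 0.3·0.7778 + 0.9·0.0707; P(supplier A) ≈ 0.1131, P(supplier B) ≈ 0.6968, P(supplier C) ≈ 0.1900
After 'pass': normaliser = 0.75·0.1131 + 0.7·0.6968 + 0.1·0.1900; P(supplier A) ≈ 0.1434, P(supplier B) ≈ 0.8245, P(supplier C) ≈ 0.0321
After 'flag': normaliser = 0.25·0.1434 + 0.3·0.8245 + 0.9·0.0321; P(supplier A) ≈ 0.1149, P(supplier B) ≈ 0.7925, P(supplier C) ≈ 0.0926

0.0926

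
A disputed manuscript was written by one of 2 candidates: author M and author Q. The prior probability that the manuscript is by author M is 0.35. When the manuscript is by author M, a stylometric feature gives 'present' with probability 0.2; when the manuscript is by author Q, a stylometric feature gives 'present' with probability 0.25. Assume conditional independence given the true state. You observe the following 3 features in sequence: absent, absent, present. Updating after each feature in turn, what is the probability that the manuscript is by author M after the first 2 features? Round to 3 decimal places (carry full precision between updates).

0.380

Each posterior becomes the prior for the next update.
After 'absent': P(author M) = 0.8·0.3500 / (0.8·0.3500 + 0.75·0.6500) ≈ 0.3648
After 'absent': P(author M) = 0.8·0.3648 / (0.8·0.3648 + 0.75·0.6352) ≈ 0.3799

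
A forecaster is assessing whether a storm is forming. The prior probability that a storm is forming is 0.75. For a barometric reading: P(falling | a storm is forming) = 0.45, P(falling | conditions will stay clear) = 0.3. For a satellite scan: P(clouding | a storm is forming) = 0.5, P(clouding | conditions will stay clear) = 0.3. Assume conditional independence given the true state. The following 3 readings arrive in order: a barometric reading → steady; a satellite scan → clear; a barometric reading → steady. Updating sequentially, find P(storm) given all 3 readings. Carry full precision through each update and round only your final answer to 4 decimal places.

0.5695

After a barometric reading='steady': P(storm) = 0.55·0.7500 / (0.55·0.7500 + 0.7·0.2500) ≈ 0.7021
After a satellite scan='clear': P(storm) = 0.5·0.7021 / (0.5·0.7021 + 0.7·0.2979) ≈ 0.6274
After a barometric reading='steady': P(storm) = 0.55·0.6274 / (0.55·0.6274 + 0.7·0.3726) ≈ 0.5695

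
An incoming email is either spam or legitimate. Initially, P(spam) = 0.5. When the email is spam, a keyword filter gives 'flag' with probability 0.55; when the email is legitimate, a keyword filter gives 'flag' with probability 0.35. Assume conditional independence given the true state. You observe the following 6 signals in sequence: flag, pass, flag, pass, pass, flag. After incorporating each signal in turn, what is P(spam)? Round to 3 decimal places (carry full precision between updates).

0.563

After 'flag': P(spam) = 0.55·0.5000 / (0.55·0.5000 + 0.35·0.5000) ≈ 0.6111
After 'pass': P(spam) = 0.45·0.6111 / (0.45·0.6111 + 0.65·0.3889) ≈ 0.5211
After 'flag': P(spam) = 0.55·0.5211 / (0.55·0.5211 + 0.35·0.4789) ≈ 0.6309
After 'pass': P(spam) = 0.45·0.6309 / (0.45·0.6309 + 0.65·0.3691) ≈ 0.5420
After 'pass': P(spam) = 0.45·0.5420 / (0.45·0.5420 + 0.65·0.4580) ≈ 0.4504
After 'flag': P(spam) = 0.55·0.4504 / (0.55·0.4504 + 0.35·0.5496) ≈ 0.5629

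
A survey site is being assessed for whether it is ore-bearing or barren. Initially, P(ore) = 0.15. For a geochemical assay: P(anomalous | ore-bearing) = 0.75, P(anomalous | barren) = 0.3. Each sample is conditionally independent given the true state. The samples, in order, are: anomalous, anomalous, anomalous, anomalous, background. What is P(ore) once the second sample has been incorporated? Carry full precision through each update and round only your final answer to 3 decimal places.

After 'anomalous': P(ore) = 0.75·0.1500 / (0.75·0.1500 + 0.3·0.8500) ≈ 0.3061
After 'anomalous': P(ore) = 0.75·0.3061 / (0.75·0.3061 + 0.3·0.6939) ≈ 0.5245

0.524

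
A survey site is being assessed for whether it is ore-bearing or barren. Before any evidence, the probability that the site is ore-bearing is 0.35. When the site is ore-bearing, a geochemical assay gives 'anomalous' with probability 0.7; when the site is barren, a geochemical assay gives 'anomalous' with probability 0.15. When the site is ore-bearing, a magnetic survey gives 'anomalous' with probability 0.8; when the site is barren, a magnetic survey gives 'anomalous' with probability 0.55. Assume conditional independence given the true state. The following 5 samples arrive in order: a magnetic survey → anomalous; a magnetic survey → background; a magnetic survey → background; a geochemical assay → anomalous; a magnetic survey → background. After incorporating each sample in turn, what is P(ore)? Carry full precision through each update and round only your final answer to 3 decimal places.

0.243

Apply Bayes' rule sequentially, carrying P(ore) forward.
After a magnetic survey='anomalous': P(ore) = 0.8·0.3500 / (0.8·0.3500 + 0.55·0.6500) ≈ 0.4392
After a magnetic survey='background': P(ore) = 0.2·0.4392 / (0.2·0.4392 + 0.45·0.5608) ≈ 0.2582
After a magnetic survey='background': P(ore) = 0.2·0.2582 / (0.2·0.2582 + 0.45·0.7418) ≈ 0.1340
After a geochemical assay='anomalous': P(ore) = 0.7·0.1340 / (0.7·0.1340 + 0.15·0.8660) ≈ 0.4193
After a magnetic survey='background': P(ore) = 0.2·0.4193 / (0.2·0.4193 + 0.45·0.5807) ≈ 0.2429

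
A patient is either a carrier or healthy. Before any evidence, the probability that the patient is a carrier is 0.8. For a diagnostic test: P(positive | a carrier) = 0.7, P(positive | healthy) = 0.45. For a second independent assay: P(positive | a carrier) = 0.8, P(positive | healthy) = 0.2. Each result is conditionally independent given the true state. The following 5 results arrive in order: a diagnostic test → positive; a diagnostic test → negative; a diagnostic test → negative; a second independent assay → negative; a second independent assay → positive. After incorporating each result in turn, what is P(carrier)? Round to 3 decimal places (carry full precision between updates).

After a diagnostic test='positive': P(carrier) = 0.7·0.8000 / (0.7·0.8000 + 0.45·0.2000) ≈ 0.8615
After a diagnostic test='negative': P(carrier) = 0.3·0.8615 / (0.3·0.8615 + 0.55·0.1385) ≈ 0.7724
After a diagnostic test='negative': P(carrier) = 0.3·0.7724 / (0.3·0.7724 + 0.55·0.2276) ≈ 0.6493
After a second independent assay='negative': P(carrier) = 0.2·0.6493 / (0.2·0.6493 + 0.8·0.3507) ≈ 0.3164
After a second independent assay='positive': P(carrier) = 0.8·0.3164 / (0.8·0.3164 + 0.2·0.6836) ≈ 0.6493

0.649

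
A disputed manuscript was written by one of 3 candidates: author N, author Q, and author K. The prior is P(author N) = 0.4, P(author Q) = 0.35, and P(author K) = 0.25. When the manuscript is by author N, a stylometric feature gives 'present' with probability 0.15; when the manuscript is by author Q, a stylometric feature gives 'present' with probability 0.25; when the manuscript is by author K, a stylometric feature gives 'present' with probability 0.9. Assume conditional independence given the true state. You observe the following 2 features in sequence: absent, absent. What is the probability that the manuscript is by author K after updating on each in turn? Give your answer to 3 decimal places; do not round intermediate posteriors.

After 'absent': normaliser = 0.85·0.4000 + 0.75·0.3500 + 0.1·0.2500; P(author N) ≈ 0.5418, P(author Q) ≈ 0.4183, P(author K) ≈ 0.0398
After 'absent': normaliser = 0.85·0.5418 + 0.75·0.4183 + 0.1·0.0398; P(author N) ≈ 0.5918, P(author Q) ≈ 0.4031, P(author K) ≈ 0.0051

0.005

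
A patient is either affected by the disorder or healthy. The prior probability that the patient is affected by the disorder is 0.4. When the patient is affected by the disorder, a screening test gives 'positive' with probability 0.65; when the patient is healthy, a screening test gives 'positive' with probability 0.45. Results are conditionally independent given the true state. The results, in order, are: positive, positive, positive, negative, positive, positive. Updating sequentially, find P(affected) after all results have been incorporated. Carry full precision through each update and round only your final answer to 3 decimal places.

0.727

After 'positive': P(affected) = 0.65·0.4000 / (0.65·0.4000 + 0.45·0.6000) ≈ 0.4906
After 'positive': P(affected) = 0.65·0.4906 / (0.65·0.4906 + 0.45·0.5094) ≈ 0.5818
After 'positive': P(affected) = 0.65·0.5818 / (0.65·0.5818 + 0.45·0.4182) ≈ 0.6677
After 'negative': P(affected) = 0.35·0.6677 / (0.35·0.6677 + 0.55·0.3323) ≈ 0.5611
After 'positive': P(affected) = 0.65·0.5611 / (0.65·0.5611 + 0.45·0.4389) ≈ 0.6487
After 'positive': P(affected) = 0.65·0.6487 / (0.65·0.6487 + 0.45·0.3513) ≈ 0.7273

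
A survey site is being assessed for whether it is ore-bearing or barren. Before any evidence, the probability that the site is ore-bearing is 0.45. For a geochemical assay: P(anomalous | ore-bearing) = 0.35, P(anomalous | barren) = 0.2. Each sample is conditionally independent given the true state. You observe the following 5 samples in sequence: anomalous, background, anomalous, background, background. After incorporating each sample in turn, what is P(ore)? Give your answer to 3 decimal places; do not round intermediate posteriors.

After 'anomalous': P(ore) = 0.35·0.4500 / (0.35·0.4500 + 0.2·0.5500) ≈ 0.5888
After 'background': P(ore) = 0.65·0.5888 / (0.65·0.5888 + 0.8·0.4112) ≈ 0.5378
After 'anomalous': P(ore) = 0.35·0.5378 / (0.35·0.5378 + 0.2·0.4622) ≈ 0.6706
After 'background': P(ore) = 0.65·0.6706 / (0.65·0.6706 + 0.8·0.3294) ≈ 0.6232
After 'background': P(ore) = 0.65·0.6232 / (0.65·0.6232 + 0.8·0.3768) ≈ 0.5734

0.573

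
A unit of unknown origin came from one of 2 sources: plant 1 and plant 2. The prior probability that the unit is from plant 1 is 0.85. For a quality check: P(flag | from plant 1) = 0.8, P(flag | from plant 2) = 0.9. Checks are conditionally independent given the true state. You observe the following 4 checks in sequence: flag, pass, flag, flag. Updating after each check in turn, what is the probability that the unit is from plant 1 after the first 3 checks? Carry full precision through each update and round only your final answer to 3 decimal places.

After 'flag': P(plant 1) = 0.8·0.8500 / (0.8·0.8500 + 0.9·0.1500) ≈ 0.8344
After 'pass': P(plant 1) = 0.2·0.8344 / (0.2·0.8344 + 0.1·0.1656) ≈ 0.9097
After 'flag': P(plant 1) = 0.8·0.9097 / (0.8·0.9097 + 0.9·0.0903) ≈ 0.8995

0.900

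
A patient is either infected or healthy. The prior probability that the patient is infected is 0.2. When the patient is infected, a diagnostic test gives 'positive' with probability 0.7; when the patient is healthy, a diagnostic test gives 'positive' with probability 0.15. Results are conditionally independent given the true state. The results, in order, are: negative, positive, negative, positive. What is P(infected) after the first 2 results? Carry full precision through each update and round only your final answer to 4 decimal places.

After 'negative': P(infected) = 0.3·0.2000 / (0.3·0.2000 + 0.85·0.8000) ≈ 0.0811
After 'positive': P(infected) = 0.7·0.0811 / (0.7·0.0811 + 0.15·0.9189) ≈ 0.2917

0.2917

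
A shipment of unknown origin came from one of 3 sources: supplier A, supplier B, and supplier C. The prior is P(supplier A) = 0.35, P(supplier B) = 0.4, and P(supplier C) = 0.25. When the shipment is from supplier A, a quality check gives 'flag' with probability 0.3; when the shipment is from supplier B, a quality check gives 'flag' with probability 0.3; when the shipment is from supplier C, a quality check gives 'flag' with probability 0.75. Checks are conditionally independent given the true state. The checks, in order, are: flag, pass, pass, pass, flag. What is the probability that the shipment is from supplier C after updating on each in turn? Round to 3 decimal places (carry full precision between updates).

0.087

After 'flag': normaliser = 0.3·0.3500 + 0.3·0.4000 + 0.75·0.2500; P(supplier A) ≈ 0.2545, P(supplier B) ≈ 0.2909, P(supplier C) ≈ 0.4545
After 'pass': normaliser = 0.7·0.2545 + 0.7·0.2909 + 0.25·0.4545; P(supplier A) ≈ 0.3596, P(supplier B) ≈ 0.4110, P(supplier C) ≈ 0.2294
After 'pass': normaliser = 0.7·0.3596 + 0.7·0.4110 + 0.25·0.2294; P(supplier A) ≈ 0.4218, P(supplier B) ≈ 0.4821, P(supplier C) ≈ 0.0961
After 'pass': normaliser = 0.7·0.4218 + 0.7·0.4821 + 0.25·0.0961; P(supplier A) ≈ 0.4496, P(supplier B) ≈ 0.5138, P(supplier C) ≈ 0.0366
After 'flag': normaliser = 0.3·0.4496 + 0.3·0.5138 + 0.75·0.0366; P(supplier A) ≈ 0.4262, P(supplier B) ≈ 0.4871, P(supplier C) ≈ 0.0867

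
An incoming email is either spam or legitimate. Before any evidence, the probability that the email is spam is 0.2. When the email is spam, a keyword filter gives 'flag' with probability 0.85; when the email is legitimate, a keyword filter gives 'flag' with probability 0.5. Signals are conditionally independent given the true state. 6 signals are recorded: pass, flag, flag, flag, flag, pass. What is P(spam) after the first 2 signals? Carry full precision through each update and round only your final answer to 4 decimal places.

0.1131

After 'pass': P(spam) = 0.15·0.2000 / (0.15·0.2000 + 0.5·0.8000) ≈ 0.0698
After 'flag': P(spam) = 0.85·0.0698 / (0.85·0.0698 + 0.5·0.9302) ≈ 0.1131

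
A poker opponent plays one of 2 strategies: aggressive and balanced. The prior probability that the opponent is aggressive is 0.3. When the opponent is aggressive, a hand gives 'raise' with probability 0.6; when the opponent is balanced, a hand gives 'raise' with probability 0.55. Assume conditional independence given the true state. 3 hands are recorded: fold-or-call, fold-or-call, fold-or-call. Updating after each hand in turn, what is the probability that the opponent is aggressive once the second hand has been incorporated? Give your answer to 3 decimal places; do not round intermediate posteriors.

0.253

After 'fold-or-call': P(aggressive) = 0.4·0.3000 / (0.4·0.3000 + 0.45·0.7000) ≈ 0.2759
After 'fold-or-call': P(aggressive) = 0.4·0.2759 / (0.4·0.2759 + 0.45·0.7241) ≈ 0.2530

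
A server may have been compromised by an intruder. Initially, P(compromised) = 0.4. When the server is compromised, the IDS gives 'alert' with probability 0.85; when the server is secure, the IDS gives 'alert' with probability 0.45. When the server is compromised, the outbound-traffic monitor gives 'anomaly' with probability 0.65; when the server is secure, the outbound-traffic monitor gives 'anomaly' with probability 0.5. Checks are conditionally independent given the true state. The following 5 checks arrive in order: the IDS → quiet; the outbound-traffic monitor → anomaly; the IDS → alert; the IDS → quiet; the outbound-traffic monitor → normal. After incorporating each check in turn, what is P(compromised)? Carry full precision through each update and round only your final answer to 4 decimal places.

0.0785

After the IDS='quiet': P(compromised) = 0.15·0.4000 / (0.15·0.4000 + 0.55·0.6000) ≈ 0.1538
After the outbound-traffic monitor='anomaly': P(compromised) = 0.65·0.1538 / (0.65·0.1538 + 0.5·0.8462) ≈ 0.1912
After the IDS='alert': P(compromised) = 0.85·0.1912 / (0.85·0.1912 + 0.45·0.8088) ≈ 0.3087
After the IDS='quiet': P(compromised) = 0.15·0.3087 / (0.15·0.3087 + 0.55·0.6913) ≈ 0.1085
After the outbound-traffic monitor='normal': P(compromised) = 0.35·0.1085 / (0.35·0.1085 + 0.5·0.8915) ≈ 0.0785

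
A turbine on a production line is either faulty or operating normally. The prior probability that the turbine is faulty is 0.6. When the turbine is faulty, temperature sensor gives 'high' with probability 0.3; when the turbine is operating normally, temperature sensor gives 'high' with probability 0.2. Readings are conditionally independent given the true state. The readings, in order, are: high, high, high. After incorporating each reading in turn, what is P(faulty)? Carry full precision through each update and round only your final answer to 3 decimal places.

0.835

Each posterior becomes the prior for the next update.
After 'high': P(faulty) = 0.3·0.6000 / (0.3·0.6000 + 0.2·0.4000) ≈ 0.6923
After 'high': P(faulty) = 0.3·0.6923 / (0.3·0.6923 + 0.2·0.3077) ≈ 0.7714
After 'high': P(faulty) = 0.3·0.7714 / (0.3·0.7714 + 0.2·0.2286) ≈ 0.8351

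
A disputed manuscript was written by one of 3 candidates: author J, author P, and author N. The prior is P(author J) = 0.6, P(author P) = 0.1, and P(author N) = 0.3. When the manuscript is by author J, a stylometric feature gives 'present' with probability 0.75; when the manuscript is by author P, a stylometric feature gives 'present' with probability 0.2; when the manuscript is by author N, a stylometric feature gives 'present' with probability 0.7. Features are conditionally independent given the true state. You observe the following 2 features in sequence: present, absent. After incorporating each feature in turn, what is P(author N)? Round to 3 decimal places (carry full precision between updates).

0.329

After 'present': normaliser = 0.75·0.6000 + 0.2·0.1000 + 0.7·0.3000; P(author J) ≈ 0.6618, P(author P) ≈ 0.0294, P(author N) ≈ 0.3088
After 'absent': normaliser = 0.25·0.6618 + 0.8·0.0294 + 0.3·0.3088; P(author J) ≈ 0.5875, P(author P) ≈ 0.0836, P(author N) ≈ 0.3290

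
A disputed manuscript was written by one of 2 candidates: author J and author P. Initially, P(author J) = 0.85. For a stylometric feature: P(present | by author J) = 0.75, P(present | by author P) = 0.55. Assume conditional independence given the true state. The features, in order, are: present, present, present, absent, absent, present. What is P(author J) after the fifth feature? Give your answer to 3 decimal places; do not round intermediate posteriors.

0.816

Each posterior becomes the prior for the next update.
After 'present': P(author J) = 0.75·0.8500 / (0.75·0.8500 + 0.55·0.1500) ≈ 0.8854
After 'present': P(author J) = 0.75·0.8854 / (0.75·0.8854 + 0.55·0.1146) ≈ 0.9133
After 'present': P(author J) = 0.75·0.9133 / (0.75·0.9133 + 0.55·0.0867) ≈ 0.9349
After 'absent': P(author J) = 0.25·0.9349 / (0.25·0.9349 + 0.45·0.0651) ≈ 0.8887
After 'absent': P(author J) = 0.25·0.8887 / (0.25·0.8887 + 0.45·0.1113) ≈ 0.8160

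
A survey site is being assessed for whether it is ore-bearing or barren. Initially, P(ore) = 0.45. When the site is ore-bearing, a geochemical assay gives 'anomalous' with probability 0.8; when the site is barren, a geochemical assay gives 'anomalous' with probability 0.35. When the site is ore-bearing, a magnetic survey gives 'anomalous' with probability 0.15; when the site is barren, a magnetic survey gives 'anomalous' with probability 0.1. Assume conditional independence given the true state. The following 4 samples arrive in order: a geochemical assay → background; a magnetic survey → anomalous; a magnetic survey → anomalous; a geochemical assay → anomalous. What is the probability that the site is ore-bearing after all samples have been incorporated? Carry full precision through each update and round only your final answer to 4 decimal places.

After a geochemical assay='background': P(ore) = 0.2·0.4500 / (0.2·0.4500 + 0.65·0.5500) ≈ 0.2011
After a magnetic survey='anomalous': P(ore) = 0.15·0.2011 / (0.15·0.2011 + 0.1·0.7989) ≈ 0.2741
After a magnetic survey='anomalous': P(ore) = 0.15·0.2741 / (0.15·0.2741 + 0.1·0.7259) ≈ 0.3616
After a geochemical assay='anomalous': P(ore) = 0.8·0.3616 / (0.8·0.3616 + 0.35·0.6384) ≈ 0.5642

0.5642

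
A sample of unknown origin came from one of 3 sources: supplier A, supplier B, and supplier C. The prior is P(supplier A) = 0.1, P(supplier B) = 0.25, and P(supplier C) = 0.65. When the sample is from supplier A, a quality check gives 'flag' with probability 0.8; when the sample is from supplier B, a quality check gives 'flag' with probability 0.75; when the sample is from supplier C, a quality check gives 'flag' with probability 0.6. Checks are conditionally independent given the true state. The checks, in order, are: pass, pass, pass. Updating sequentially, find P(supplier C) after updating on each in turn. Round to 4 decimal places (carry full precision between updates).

0.8984

Each posterior becomes the prior for the next update.
After 'pass': normaliser = 0.2·0.1000 + 0.25·0.2500 + 0.4·0.6500; P(supplier A) ≈ 0.0584, P(supplier B) ≈ 0.1825, P(supplier C) ≈ 0.7591
After 'pass': normaliser = 0.2·0.0584 + 0.25·0.1825 + 0.4·0.7591; P(supplier A) ≈ 0.0324, P(supplier B) ≈ 0.1264, P(supplier C) ≈ 0.8413
After 'pass': normaliser = 0.2·0.0324 + 0.25·0.1264 + 0.4·0.8413; P(supplier A) ≈ 0.0173, P(supplier B) ≈ 0.0844, P(supplier C) ≈ 0.8984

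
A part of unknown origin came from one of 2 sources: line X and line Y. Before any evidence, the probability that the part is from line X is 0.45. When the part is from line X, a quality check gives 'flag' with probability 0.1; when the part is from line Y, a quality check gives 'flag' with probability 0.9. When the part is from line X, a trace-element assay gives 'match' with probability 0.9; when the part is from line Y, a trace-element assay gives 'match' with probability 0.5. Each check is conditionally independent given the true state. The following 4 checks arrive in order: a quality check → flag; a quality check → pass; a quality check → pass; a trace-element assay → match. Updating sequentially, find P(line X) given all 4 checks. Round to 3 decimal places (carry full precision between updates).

After a quality check='flag': P(line X) = 0.1·0.4500 / (0.1·0.4500 + 0.9·0.5500) ≈ 0.0833
After a quality check='pass': P(line X) = 0.9·0.0833 / (0.9·0.0833 + 0.1·0.9167) ≈ 0.4500
After a quality check='pass': P(line X) = 0.9·0.4500 / (0.9·0.4500 + 0.1·0.5500) ≈ 0.8804
After a trace-element assay='match': P(line X) = 0.9·0.8804 / (0.9·0.8804 + 0.5·0.1196) ≈ 0.9298

0.930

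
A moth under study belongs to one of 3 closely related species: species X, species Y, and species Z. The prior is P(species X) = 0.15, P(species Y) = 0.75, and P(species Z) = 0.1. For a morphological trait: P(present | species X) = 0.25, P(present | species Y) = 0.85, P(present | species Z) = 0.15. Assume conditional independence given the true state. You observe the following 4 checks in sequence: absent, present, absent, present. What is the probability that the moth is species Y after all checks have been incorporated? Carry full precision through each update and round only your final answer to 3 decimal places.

After 'absent': normaliser = 0.75·0.1500 + 0.15·0.7500 + 0.85·0.1000; P(species X) ≈ 0.3629, P(species Y) ≈ 0.3629, P(species Z) ≈ 0.2742
After 'present': normaliser = 0.25·0.3629 + 0.85·0.3629 + 0.15·0.2742; P(species X) ≈ 0.2060, P(species Y) ≈ 0.7005, P(species Z) ≈ 0.0934
After 'absent': normaliser = 0.75·0.2060 + 0.15·0.7005 + 0.85·0.0934; P(species X) ≈ 0.4558, P(species Y) ≈ 0.3100, P(species Z) ≈ 0.2342
After 'present': normaliser = 0.25·0.4558 + 0.85·0.3100 + 0.15·0.2342; P(species X) ≈ 0.2762, P(species Y) ≈ 0.6386, P(species Z) ≈ 0.0852

0.639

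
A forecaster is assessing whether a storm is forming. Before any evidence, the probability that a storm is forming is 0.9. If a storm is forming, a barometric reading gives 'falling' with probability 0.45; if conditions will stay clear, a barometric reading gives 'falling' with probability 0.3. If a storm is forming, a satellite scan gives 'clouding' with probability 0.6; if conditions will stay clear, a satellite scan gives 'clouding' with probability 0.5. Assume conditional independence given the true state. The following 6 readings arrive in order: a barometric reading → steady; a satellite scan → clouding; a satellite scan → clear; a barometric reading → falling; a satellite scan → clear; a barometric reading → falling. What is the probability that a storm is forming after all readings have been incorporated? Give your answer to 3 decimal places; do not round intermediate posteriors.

0.924

After a barometric reading='steady': P(storm) = 0.55·0.9000 / (0.55·0.9000 + 0.7·0.1000) ≈ 0.8761
After a satellite scan='clouding': P(storm) = 0.6·0.8761 / (0.6·0.8761 + 0.5·0.1239) ≈ 0.8946
After a satellite scan='clear': P(storm) = 0.4·0.8946 / (0.4·0.8946 + 0.5·0.1054) ≈ 0.8716
After a barometric reading='falling': P(storm) = 0.45·0.8716 / (0.45·0.8716 + 0.3·0.1284) ≈ 0.9106
After a satellite scan='clear': P(storm) = 0.4·0.9106 / (0.4·0.9106 + 0.5·0.0894) ≈ 0.8907
After a barometric reading='falling': P(storm) = 0.45·0.8907 / (0.45·0.8907 + 0.3·0.1093) ≈ 0.9244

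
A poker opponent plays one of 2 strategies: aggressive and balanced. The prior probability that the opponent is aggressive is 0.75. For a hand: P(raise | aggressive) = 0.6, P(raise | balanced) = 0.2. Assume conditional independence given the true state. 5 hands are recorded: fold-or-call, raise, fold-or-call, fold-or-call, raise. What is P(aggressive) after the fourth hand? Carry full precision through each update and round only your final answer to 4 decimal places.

After 'fold-or-call': P(aggressive) = 0.4·0.7500 / (0.4·0.7500 + 0.8·0.2500) ≈ 0.6000
After 'raise': P(aggressive) = 0.6·0.6000 / (0.6·0.6000 + 0.2·0.4000) ≈ 0.8182
After 'fold-or-call': P(aggressive) = 0.4·0.8182 / (0.4·0.8182 + 0.8·0.1818) ≈ 0.6923
After 'fold-or-call': P(aggressive) = 0.4·0.6923 / (0.4·0.6923 + 0.8·0.3077) ≈ 0.5294

0.5294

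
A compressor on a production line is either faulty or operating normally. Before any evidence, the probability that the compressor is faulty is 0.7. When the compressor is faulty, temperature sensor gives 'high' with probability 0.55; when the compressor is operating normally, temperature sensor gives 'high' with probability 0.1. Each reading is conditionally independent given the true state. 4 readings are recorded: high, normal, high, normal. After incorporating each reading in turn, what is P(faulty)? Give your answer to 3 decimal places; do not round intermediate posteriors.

After 'high': P(faulty) = 0.55·0.7000 / (0.55·0.7000 + 0.1·0.3000) ≈ 0.9277
After 'normal': P(faulty) = 0.45·0.9277 / (0.45·0.9277 + 0.9·0.0723) ≈ 0.8652
After 'high': P(faulty) = 0.55·0.8652 / (0.55·0.8652 + 0.1·0.1348) ≈ 0.9724
After 'normal': P(faulty) = 0.45·0.9724 / (0.45·0.9724 + 0.9·0.0276) ≈ 0.9464

0.946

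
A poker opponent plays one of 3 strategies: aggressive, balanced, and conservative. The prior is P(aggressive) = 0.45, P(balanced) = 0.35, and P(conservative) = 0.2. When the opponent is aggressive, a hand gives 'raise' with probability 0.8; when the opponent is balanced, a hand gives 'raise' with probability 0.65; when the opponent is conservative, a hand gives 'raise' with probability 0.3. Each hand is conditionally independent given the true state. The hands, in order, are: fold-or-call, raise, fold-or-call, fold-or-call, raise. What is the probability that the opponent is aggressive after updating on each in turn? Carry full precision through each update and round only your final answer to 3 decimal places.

0.155

Each posterior becomes the prior for the next update.
After 'fold-or-call': normaliser = 0.2·0.4500 + 0.35·0.3500 + 0.7·0.2000; P(aggressive) ≈ 0.2553, P(balanced) ≈ 0.3475, P(conservative) ≈ 0.3972
After 'raise': normaliser = 0.8·0.2553 + 0.65·0.3475 + 0.3·0.3972; P(aggressive) ≈ 0.3719, P(balanced) ≈ 0.4112, P(conservative) ≈ 0.2169
After 'fold-or-call': normaliser = 0.2·0.3719 + 0.35·0.4112 + 0.7·0.2169; P(aggressive) ≈ 0.2009, P(balanced) ≈ 0.3889, P(conservative) ≈ 0.4102
After 'fold-or-call': normaliser = 0.2·0.2009 + 0.35·0.3889 + 0.7·0.4102; P(aggressive) ≈ 0.0867, P(balanced) ≈ 0.2937, P(conservative) ≈ 0.6196
After 'raise': normaliser = 0.8·0.0867 + 0.65·0.2937 + 0.3·0.6196; P(aggressive) ≈ 0.1555, P(balanced) ≈ 0.4279, P(conservative) ≈ 0.4167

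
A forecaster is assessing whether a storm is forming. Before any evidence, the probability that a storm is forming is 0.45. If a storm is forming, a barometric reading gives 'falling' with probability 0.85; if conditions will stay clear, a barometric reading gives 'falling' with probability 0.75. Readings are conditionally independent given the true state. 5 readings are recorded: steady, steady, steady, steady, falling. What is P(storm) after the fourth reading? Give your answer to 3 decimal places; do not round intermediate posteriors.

0.096

Apply Bayes' rule sequentially, carrying P(storm) forward.
After 'steady': P(storm) = 0.15·0.4500 / (0.15·0.4500 + 0.25·0.5500) ≈ 0.3293
After 'steady': P(storm) = 0.15·0.3293 / (0.15·0.3293 + 0.25·0.6707) ≈ 0.2275
After 'steady': P(storm) = 0.15·0.2275 / (0.15·0.2275 + 0.25·0.7725) ≈ 0.1502
After 'steady': P(storm) = 0.15·0.1502 / (0.15·0.1502 + 0.25·0.8498) ≈ 0.0959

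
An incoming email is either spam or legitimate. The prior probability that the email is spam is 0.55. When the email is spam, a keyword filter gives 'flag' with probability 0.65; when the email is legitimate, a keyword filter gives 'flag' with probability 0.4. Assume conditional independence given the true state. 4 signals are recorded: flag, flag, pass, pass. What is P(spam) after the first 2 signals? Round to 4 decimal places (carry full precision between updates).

0.7634

After 'flag': P(spam) = 0.65·0.5500 / (0.65·0.5500 + 0.4·0.4500) ≈ 0.6651
After 'flag': P(spam) = 0.65·0.6651 / (0.65·0.6651 + 0.4·0.3349) ≈ 0.7634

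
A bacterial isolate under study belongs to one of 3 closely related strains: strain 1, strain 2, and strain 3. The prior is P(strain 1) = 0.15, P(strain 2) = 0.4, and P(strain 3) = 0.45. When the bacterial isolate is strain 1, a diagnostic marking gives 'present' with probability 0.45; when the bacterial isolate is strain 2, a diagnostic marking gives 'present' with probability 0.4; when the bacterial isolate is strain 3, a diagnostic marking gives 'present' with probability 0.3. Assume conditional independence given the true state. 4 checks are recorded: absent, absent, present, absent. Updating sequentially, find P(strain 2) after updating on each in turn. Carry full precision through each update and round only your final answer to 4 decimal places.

0.3753

After 'absent': normaliser = 0.55·0.1500 + 0.6·0.4000 + 0.7·0.4500; P(strain 1) ≈ 0.1294, P(strain 2) ≈ 0.3765, P(strain 3) ≈ 0.4941
After 'absent': normaliser = 0.55·0.1294 + 0.6·0.3765 + 0.7·0.4941; P(strain 1) ≈ 0.1107, P(strain 2) ≈ 0.3513, P(strain 3) ≈ 0.5380
After 'present': normaliser = 0.45·0.1107 + 0.4·0.3513 + 0.3·0.5380; P(strain 1) ≈ 0.1416, P(strain 2) ≈ 0.3995, P(strain 3) ≈ 0.4588
After 'absent': normaliser = 0.55·0.1416 + 0.6·0.3995 + 0.7·0.4588; P(strain 1) ≈ 0.1219, P(strain 2) ≈ 0.3753, P(strain 3) ≈ 0.5028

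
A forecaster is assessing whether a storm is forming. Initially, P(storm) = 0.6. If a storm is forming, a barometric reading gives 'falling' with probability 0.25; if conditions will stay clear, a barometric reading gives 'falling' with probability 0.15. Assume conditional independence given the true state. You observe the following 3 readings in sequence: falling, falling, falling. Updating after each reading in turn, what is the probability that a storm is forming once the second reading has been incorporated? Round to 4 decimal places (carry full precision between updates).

Each posterior becomes the prior for the next update.
After 'falling': P(storm) = 0.25·0.6000 / (0.25·0.6000 + 0.15·0.4000) ≈ 0.7143
After 'falling': P(storm) = 0.25·0.7143 / (0.25·0.7143 + 0.15·0.2857) ≈ 0.8065

0.8065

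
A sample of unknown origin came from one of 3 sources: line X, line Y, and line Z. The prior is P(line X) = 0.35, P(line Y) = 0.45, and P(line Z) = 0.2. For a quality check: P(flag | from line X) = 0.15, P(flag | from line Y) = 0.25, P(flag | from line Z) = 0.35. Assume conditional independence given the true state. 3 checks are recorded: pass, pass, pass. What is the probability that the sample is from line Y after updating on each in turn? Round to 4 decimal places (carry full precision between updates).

After 'pass': normaliser = 0.85·0.3500 + 0.75·0.4500 + 0.65·0.2000; P(line X) ≈ 0.3889, P(line Y) ≈ 0.4412, P(line Z) ≈ 0.1699
After 'pass': normaliser = 0.85·0.3889 + 0.75·0.4412 + 0.65·0.1699; P(line X) ≈ 0.4282, P(line Y) ≈ 0.4287, P(line Z) ≈ 0.1431
After 'pass': normaliser = 0.85·0.4282 + 0.75·0.4287 + 0.65·0.1431; P(line X) ≈ 0.4676, P(line Y) ≈ 0.4130, P(line Z) ≈ 0.1195

0.4130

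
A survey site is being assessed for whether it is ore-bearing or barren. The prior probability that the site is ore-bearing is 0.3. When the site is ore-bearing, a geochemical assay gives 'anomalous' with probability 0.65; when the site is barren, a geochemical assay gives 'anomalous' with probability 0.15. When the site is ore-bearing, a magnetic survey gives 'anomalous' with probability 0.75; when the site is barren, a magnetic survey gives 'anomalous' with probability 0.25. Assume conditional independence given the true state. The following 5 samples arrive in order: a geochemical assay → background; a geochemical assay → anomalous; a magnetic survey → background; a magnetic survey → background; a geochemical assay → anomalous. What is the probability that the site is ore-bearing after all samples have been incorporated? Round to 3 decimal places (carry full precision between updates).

0.269

After a geochemical assay='background': P(ore) = 0.35·0.3000 / (0.35·0.3000 + 0.85·0.7000) ≈ 0.1500
After a geochemical assay='anomalous': P(ore) = 0.65·0.1500 / (0.65·0.1500 + 0.15·0.8500) ≈ 0.4333
After a magnetic survey='background': P(ore) = 0.25·0.4333 / (0.25·0.4333 + 0.75·0.5667) ≈ 0.2031
After a magnetic survey='background': P(ore) = 0.25·0.2031 / (0.25·0.2031 + 0.75·0.7969) ≈ 0.0783
After a geochemical assay='anomalous': P(ore) = 0.65·0.0783 / (0.65·0.0783 + 0.15·0.9217) ≈ 0.2691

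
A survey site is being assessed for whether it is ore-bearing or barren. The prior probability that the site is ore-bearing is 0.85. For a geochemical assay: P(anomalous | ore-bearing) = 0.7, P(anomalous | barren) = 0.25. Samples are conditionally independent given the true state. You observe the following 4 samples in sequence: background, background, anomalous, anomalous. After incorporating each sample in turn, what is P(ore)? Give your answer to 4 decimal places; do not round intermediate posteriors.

Each posterior becomes the prior for the next update.
After 'background': P(ore) = 0.3·0.8500 / (0.3·0.8500 + 0.75·0.1500) ≈ 0.6939
After 'background': P(ore) = 0.3·0.6939 / (0.3·0.6939 + 0.75·0.3061) ≈ 0.4755
After 'anomalous': P(ore) = 0.7·0.4755 / (0.7·0.4755 + 0.25·0.5245) ≈ 0.7174
After 'anomalous': P(ore) = 0.7·0.7174 / (0.7·0.7174 + 0.25·0.2826) ≈ 0.8767

0.8767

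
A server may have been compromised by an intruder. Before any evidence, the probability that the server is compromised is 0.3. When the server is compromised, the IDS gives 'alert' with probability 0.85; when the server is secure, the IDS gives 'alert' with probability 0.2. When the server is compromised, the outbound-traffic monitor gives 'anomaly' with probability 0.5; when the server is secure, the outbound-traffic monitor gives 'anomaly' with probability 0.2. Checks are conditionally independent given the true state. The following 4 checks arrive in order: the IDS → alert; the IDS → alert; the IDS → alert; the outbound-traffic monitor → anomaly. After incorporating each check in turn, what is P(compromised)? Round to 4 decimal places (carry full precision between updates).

Each posterior becomes the prior for the next update.
After the IDS='alert': P(compromised) = 0.85·0.3000 / (0.85·0.3000 + 0.2·0.7000) ≈ 0.6456
After the IDS='alert': P(compromised) = 0.85·0.6456 / (0.85·0.6456 + 0.2·0.3544) ≈ 0.8856
After the IDS='alert': P(compromised) = 0.85·0.8856 / (0.85·0.8856 + 0.2·0.1144) ≈ 0.9705
After the outbound-traffic monitor='anomaly': P(compromised) = 0.5·0.9705 / (0.5·0.9705 + 0.2·0.0295) ≈ 0.9880

0.9880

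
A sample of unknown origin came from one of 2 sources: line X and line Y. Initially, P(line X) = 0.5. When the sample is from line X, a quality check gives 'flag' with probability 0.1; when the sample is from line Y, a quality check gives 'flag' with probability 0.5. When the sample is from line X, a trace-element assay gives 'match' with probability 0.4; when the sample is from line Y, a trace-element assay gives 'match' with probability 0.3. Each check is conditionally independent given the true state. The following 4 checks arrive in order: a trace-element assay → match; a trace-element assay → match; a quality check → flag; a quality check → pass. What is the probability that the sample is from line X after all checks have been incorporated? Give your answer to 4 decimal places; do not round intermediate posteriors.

After a trace-element assay='match': P(line X) = 0.4·0.5000 / (0.4·0.5000 + 0.3·0.5000) ≈ 0.5714
After a trace-element assay='match': P(line X) = 0.4·0.5714 / (0.4·0.5714 + 0.3·0.4286) ≈ 0.6400
After a quality check='flag': P(line X) = 0.1·0.6400 / (0.1·0.6400 + 0.5·0.3600) ≈ 0.2623
After a quality check='pass': P(line X) = 0.9·0.2623 / (0.9·0.2623 + 0.5·0.7377) ≈ 0.3902

0.3902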